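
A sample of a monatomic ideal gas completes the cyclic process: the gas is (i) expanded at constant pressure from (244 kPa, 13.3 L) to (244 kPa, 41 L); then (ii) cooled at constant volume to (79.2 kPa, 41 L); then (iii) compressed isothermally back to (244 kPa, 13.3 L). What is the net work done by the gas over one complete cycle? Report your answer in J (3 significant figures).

Leg (i): W = PΔV = (244)(41 − 13.3) = 6759 J.
Leg (ii): W = 0.
Leg (iii): W = PᵢVᵢ ln(V_f/Vᵢ) = (3247) ln(13.3/41) = -3656 J.
W_net = 6759 − 3656 = 3103 J.

W_net ≈ 3100 J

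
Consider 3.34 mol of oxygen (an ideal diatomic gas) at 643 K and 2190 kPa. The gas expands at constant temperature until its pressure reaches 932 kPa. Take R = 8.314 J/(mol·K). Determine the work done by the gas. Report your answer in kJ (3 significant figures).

Isothermal process: W = nRT ln(V₂/V₁) = nRT ln(P₁/P₂).
W = (3.34)(8.314)(643) × ln(2190/932)
  = 17855 × ln(2.35) = 17855 × 0.8543
W_by_gas = 15254 J.

W ≈ 15.3 kJ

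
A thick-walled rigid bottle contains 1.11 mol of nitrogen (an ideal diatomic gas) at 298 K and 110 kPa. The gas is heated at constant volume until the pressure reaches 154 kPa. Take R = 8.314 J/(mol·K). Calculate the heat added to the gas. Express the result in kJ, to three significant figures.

Constant volume ⇒ W = 0, so Q = ΔU = nCᵥΔT with Cᵥ = 5R/2 = 20.79 J/(mol·K).
At constant V, T₂/T₁ = P₂/P₁ ⇒ ΔT = T₁(P₂/P₁ − 1) = 298·(154/110 − 1) = 119.2 K.
ΔU = (1.11)(20.79)(119.2) = 2750 J.

Q ≈ 2.75 kJ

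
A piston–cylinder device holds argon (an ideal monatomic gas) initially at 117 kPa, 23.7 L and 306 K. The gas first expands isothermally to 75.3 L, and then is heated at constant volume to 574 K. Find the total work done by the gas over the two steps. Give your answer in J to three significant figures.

Step 1 (isothermal): W = P₁V₁ ln(V₂/V₁) = (2773) ln(75.3/23.7) = 3205 J.
Step 2 (isochoric): W = 0 (constant volume).
W_total = 3205 + 0 = 3205 J.

W_total ≈ 3210 J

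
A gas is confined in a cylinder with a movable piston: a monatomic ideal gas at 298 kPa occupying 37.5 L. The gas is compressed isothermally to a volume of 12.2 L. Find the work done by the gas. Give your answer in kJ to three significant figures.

W ≈ -12.5 kJ

Isothermal: W = nRT ln(V₂/V₁) = P₁V₁ ln(V₂/V₁).
P₁V₁ = (298 kPa)(37.5 L) = 11175 J.
W = 11175 × ln(12.2/37.5) = 11175 × -1.123
W_by_gas = -12548 J.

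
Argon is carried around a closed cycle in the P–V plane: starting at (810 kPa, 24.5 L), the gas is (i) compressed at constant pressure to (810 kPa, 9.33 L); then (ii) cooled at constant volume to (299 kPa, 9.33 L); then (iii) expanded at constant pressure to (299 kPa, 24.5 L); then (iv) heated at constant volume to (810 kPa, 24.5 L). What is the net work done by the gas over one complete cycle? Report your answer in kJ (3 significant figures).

Constant-volume legs do no work.
W(i) = (810)(9.33 − 24.5) = -12288 J; W(iii) = (299)(24.5 − 9.33) = 4536 J.
W_net = -12288 + 4536 = -7752 J (the counter-clockwise enclosed area).

W_net ≈ -7.75 kJ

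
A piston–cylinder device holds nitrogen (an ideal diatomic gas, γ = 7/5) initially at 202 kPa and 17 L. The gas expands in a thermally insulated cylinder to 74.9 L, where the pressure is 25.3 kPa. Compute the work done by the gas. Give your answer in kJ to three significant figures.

Adiabatic: W = (P₁V₁ − P₂V₂)/(γ − 1) with γ = 7/5.
P₁V₁ = 3434 J, P₂V₂ = 1895 J.
W = (3434 − 1895) / 0.4 = 3848 J.

W ≈ 3.85 kJ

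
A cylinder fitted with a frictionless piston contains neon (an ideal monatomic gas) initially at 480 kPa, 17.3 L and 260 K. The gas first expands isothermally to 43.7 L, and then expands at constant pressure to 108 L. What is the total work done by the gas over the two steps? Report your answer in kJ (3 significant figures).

Step 1 (isothermal): W = P₁V₁ ln(V₂/V₁) = (8304) ln(43.7/17.3) = 7695 J.
After step 1: P = 190 kPa, V = 43.7 L, T = 260 K.
Step 2 (isobaric): W = PΔV = (190 kPa)(108 − 43.7 L) = 12218 J.
W_total = 7695 + 12218 = 19913 J.

W_total ≈ 19.9 kJ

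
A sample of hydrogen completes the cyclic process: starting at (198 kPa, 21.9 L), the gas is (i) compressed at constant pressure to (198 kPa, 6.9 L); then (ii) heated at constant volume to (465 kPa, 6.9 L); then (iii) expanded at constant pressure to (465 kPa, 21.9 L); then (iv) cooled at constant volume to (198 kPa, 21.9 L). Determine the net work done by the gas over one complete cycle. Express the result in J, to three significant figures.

W_net ≈ 4000 J

Constant-volume legs do no work.
W(i) = (198)(6.9 − 21.9) = -2970 J; W(iii) = (465)(21.9 − 6.9) = 6975 J.
W_net = -2970 + 6975 = 4005 J (the clockwise enclosed area).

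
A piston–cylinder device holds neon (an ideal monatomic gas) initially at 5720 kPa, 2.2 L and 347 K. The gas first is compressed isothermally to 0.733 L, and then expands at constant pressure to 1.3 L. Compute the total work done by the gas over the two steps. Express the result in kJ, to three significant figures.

Step 1 (isothermal): W = P₁V₁ ln(V₂/V₁) = (12584) ln(0.733/2.2) = -13831 J.
After step 1: P = 17168 kPa, V = 0.733 L, T = 347 K.
Step 2 (isobaric): W = PΔV = (17168 kPa)(1.3 − 0.733 L) = 9734 J.
W_total = -13831 + 9734 = -4097 J.

W_total ≈ -4.10 kJ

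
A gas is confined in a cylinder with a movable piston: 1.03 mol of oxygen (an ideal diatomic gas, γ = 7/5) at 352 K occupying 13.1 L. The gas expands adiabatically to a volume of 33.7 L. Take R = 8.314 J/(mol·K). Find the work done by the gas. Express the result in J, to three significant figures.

W ≈ 2370 J

Adiabatic: TV^(γ−1) = const with γ = 7/5.
T₂ = T₁ (V₁/V₂)^(γ−1) = 352 × (13.1/33.7)^0.4 = 352 × 0.6853 = 241.2 K.
W_by = nCᵥ(T₁ − T₂) = (1.03)(20.79)(352 − 241.2) = 2372 J.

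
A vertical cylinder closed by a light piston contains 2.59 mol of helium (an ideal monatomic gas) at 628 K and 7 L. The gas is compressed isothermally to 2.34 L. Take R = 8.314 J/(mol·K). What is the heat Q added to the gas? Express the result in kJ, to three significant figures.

Q ≈ -14.8 kJ

Isothermal ⇒ ΔU = 0, so Q = W = nRT ln(V₂/V₁).
Q = (2.59)(8.314)(628) ln(2.34/7) = 13523 × -1.096 = -14818 J.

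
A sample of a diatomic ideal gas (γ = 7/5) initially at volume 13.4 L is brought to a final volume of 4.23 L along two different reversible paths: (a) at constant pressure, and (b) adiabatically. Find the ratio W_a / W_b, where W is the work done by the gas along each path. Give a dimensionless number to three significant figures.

W_a / W_b ≈ 0.467

Path (a) isobaric: W = P₁(V₂ − V₁) → W_a/(P₁V₁) = -0.6843.
Path (b) adiabatic: W = P₁V₁(1 − (V₁/V₂)^(γ−1))/(γ−1) → W_b/(P₁V₁) = -1.465.
W_a / W_b = -0.6843 / -1.465 = 0.4671.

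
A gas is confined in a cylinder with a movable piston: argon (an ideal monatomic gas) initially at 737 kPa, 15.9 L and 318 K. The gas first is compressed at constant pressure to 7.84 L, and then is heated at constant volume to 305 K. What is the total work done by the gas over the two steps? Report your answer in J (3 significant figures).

W_total ≈ -5940 J

Step 1 (isobaric): W = PΔV = (737 kPa)(7.84 − 15.9 L) = -5940 J.
Step 2 (isochoric): W = 0 (constant volume).
W_total = -5940 + 0 = -5940 J.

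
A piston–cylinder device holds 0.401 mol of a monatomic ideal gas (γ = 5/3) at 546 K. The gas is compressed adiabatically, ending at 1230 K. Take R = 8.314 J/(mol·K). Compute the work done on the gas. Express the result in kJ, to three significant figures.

Adiabatic ⇒ Q = 0, so W_by = −ΔU = nCᵥ(T₁ − T₂).
Cᵥ = 3R/2 = 12.47 J/(mol·K).
W = (0.401)(12.47)(546 − 1230) = -3421 J.
Work on gas = −W_by = 3421 J.

W ≈ 3.42 kJ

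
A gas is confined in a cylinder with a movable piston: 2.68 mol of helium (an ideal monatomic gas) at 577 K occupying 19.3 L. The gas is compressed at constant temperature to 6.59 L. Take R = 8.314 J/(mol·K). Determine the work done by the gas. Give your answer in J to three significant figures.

Isothermal: W = nRT ln(V₂/V₁).
W = (2.68)(8.314)(577) × ln(6.59/19.3)
  = 12856 × -1.075
W_by_gas = -13815 J.

W ≈ -13800 J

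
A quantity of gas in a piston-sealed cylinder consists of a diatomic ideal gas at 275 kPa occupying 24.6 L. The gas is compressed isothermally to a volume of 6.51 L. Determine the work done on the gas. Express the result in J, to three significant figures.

W ≈ 8990 J

Isothermal: W = nRT ln(V₂/V₁) = P₁V₁ ln(V₂/V₁).
P₁V₁ = (275 kPa)(24.6 L) = 6765 J.
W = 6765 × ln(6.51/24.6) = 6765 × -1.329
W_by_gas = -8993 J; work on gas = −W_by = 8993 J.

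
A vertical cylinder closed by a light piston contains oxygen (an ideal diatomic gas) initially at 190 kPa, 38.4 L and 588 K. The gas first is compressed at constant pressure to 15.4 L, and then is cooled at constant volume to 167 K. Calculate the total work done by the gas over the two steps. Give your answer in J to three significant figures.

W_total ≈ -4370 J

Step 1 (isobaric): W = PΔV = (190 kPa)(15.4 − 38.4 L) = -4370 J.
Step 2 (isochoric): W = 0 (constant volume).
W_total = -4370 + 0 = -4370 J.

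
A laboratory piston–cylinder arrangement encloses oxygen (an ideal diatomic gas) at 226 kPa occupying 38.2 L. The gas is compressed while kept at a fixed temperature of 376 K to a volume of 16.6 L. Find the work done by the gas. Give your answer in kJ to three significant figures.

W ≈ -7.20 kJ

Isothermal: W = nRT ln(V₂/V₁) = P₁V₁ ln(V₂/V₁).
P₁V₁ = (226 kPa)(38.2 L) = 8633 J.
W = 8633 × ln(16.6/38.2) = 8633 × -0.8334
W_by_gas = -7195 J.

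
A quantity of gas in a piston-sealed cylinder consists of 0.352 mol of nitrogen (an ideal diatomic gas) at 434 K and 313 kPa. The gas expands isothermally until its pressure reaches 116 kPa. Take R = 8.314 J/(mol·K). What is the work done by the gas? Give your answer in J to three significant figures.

Isothermal process: W = nRT ln(V₂/V₁) = nRT ln(P₁/P₂).
W = (0.352)(8.314)(434) × ln(313/116)
  = 1270 × ln(2.698) = 1270 × 0.9926
W_by_gas = 1261 J.

W ≈ 1260 J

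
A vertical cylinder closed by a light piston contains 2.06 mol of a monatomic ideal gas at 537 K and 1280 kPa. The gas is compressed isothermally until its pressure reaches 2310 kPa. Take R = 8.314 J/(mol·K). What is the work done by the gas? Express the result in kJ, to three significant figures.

Isothermal process: W = nRT ln(V₂/V₁) = nRT ln(P₁/P₂).
W = (2.06)(8.314)(537) × ln(1280/2310)
  = 9197 × ln(0.5541) = 9197 × -0.5904
W_by_gas = -5430 J.

W ≈ -5.43 kJ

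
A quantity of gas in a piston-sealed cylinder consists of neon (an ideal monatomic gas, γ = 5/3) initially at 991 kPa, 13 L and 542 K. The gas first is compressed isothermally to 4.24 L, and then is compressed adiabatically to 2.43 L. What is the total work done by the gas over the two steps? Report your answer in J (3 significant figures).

W_total ≈ -23100 J

Step 1 (isothermal): W = P₁V₁ ln(V₂/V₁) = (12883) ln(4.24/13) = -14434 J.
After step 1: P = 3038 kPa, V = 4.24 L, T = 542 K.
Step 2 (adiabatic): W = (P₁V₁ − P₂V₂)/(γ−1) = (12883 − 18672)/0.667 = -8683 J.
W_total = -14434 − 8683 = -23117 J.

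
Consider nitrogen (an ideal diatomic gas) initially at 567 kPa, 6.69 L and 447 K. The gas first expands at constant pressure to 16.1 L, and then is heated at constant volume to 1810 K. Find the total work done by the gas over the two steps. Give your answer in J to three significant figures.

W_total ≈ 5340 J

Step 1 (isobaric): W = PΔV = (567 kPa)(16.1 − 6.69 L) = 5335 J.
Step 2 (isochoric): W = 0 (constant volume).
W_total = 5335 + 0 = 5335 J.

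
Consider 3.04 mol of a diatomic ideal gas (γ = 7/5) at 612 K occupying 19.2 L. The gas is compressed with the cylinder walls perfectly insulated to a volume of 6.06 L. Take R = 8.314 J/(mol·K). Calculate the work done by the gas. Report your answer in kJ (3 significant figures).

W ≈ -22.7 kJ

Adiabatic: TV^(γ−1) = const with γ = 7/5.
T₂ = T₁ (V₁/V₂)^(γ−1) = 612 × (19.2/6.06)^0.4 = 612 × 1.586 = 970.7 K.
W_by = nCᵥ(T₁ − T₂) = (3.04)(20.79)(612 − 970.7) = -22665 J.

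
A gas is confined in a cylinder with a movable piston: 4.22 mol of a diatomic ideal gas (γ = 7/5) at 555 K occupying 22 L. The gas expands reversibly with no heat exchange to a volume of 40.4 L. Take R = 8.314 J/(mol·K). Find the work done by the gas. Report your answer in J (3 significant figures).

Adiabatic: TV^(γ−1) = const with γ = 7/5.
T₂ = T₁ (V₁/V₂)^(γ−1) = 555 × (22/40.4)^0.4 = 555 × 0.7842 = 435.2 K.
W_by = nCᵥ(T₁ − T₂) = (4.22)(20.79)(555 − 435.2) = 10506 J.

W ≈ 10500 J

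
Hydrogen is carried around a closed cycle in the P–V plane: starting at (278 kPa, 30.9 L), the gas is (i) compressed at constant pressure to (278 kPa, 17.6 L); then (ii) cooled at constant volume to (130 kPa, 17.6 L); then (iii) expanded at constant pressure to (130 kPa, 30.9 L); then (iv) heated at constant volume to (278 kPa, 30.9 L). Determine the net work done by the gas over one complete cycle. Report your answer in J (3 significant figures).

Constant-volume legs do no work.
W(i) = (278)(17.6 − 30.9) = -3697 J; W(iii) = (130)(30.9 − 17.6) = 1729 J.
W_net = -3697 + 1729 = -1968 J (the counter-clockwise enclosed area).

W_net ≈ -1970 J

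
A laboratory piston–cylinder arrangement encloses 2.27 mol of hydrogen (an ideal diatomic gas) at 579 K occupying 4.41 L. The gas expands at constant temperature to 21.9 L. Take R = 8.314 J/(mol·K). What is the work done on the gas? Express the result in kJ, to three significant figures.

W ≈ -17.5 kJ

Isothermal: W = nRT ln(V₂/V₁).
W = (2.27)(8.314)(579) × ln(21.9/4.41)
  = 10927 × 1.603
W_by_gas = 17512 J; work on gas = −W_by = -17512 J.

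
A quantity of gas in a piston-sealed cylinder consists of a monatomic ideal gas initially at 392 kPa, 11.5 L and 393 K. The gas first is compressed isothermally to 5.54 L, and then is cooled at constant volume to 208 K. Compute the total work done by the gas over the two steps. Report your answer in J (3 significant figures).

Step 1 (isothermal): W = P₁V₁ ln(V₂/V₁) = (4508) ln(5.54/11.5) = -3292 J.
Step 2 (isochoric): W = 0 (constant volume).
W_total = -3292 + 0 = -3292 J.

W_total ≈ -3290 J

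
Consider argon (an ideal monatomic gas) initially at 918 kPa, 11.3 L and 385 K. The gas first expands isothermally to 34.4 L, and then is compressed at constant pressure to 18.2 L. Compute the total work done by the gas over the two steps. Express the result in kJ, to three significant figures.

Step 1 (isothermal): W = P₁V₁ ln(V₂/V₁) = (10373) ln(34.4/11.3) = 11548 J.
After step 1: P = 301.6 kPa, V = 34.4 L, T = 385 K.
Step 2 (isobaric): W = PΔV = (301.6 kPa)(18.2 − 34.4 L) = -4885 J.
W_total = 11548 − 4885 = 6663 J.

W_total ≈ 6.66 kJ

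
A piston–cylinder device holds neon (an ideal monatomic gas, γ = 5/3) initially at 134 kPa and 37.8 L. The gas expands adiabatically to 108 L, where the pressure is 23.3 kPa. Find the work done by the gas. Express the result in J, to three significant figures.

W ≈ 3820 J

Adiabatic: W = (P₁V₁ − P₂V₂)/(γ − 1) with γ = 5/3.
P₁V₁ = 5065 J, P₂V₂ = 2516 J.
W = (5065 − 2516) / 0.6667 = 3823 J.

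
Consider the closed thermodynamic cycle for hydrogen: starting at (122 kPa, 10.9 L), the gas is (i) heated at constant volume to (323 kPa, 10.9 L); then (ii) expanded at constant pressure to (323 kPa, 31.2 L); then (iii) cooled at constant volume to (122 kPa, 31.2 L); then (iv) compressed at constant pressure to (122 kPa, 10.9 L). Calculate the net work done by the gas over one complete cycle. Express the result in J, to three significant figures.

W_net ≈ 4080 J

Constant-volume legs do no work.
W(ii) = (323)(31.2 − 10.9) = 6557 J; W(iv) = (122)(10.9 − 31.2) = -2477 J.
W_net = 6557 − 2477 = 4080 J (the clockwise enclosed area).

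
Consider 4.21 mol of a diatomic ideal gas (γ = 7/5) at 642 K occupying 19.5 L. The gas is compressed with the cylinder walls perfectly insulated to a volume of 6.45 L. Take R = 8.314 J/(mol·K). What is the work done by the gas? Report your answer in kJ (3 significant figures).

Adiabatic: TV^(γ−1) = const with γ = 7/5.
T₂ = T₁ (V₁/V₂)^(γ−1) = 642 × (19.5/6.45)^0.4 = 642 × 1.557 = 999.4 K.
W_by = nCᵥ(T₁ − T₂) = (4.21)(20.79)(642 − 999.4) = -31271 J.

W ≈ -31.3 kJ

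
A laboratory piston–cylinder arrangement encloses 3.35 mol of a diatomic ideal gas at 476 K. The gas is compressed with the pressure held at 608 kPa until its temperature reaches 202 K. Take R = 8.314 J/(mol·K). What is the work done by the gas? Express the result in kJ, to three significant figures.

Isobaric: W = P ΔV = nR ΔT.
W = (3.35)(8.314)(202 − 476) = -7631 J.

W ≈ -7.63 kJ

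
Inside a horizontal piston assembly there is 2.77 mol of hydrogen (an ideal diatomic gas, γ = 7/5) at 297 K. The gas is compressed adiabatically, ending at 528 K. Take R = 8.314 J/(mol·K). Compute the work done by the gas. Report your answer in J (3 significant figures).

Adiabatic ⇒ Q = 0, so W_by = −ΔU = nCᵥ(T₁ − T₂).
Cᵥ = 5R/2 = 20.79 J/(mol·K).
W = (2.77)(20.79)(297 − 528) = -13300 J.

W ≈ -13300 J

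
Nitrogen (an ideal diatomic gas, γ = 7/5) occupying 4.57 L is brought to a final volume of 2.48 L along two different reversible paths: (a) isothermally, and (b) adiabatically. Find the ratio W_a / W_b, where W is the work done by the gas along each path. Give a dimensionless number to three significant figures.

W_a / W_b ≈ 0.883

Path (a) isothermal: W = P₁V₁ ln(V₂/V₁) → W_a/(P₁V₁) = -0.6113.
Path (b) adiabatic: W = P₁V₁(1 − (V₁/V₂)^(γ−1))/(γ−1) → W_b/(P₁V₁) = -0.6925.
W_a / W_b = -0.6113 / -0.6925 = 0.8827.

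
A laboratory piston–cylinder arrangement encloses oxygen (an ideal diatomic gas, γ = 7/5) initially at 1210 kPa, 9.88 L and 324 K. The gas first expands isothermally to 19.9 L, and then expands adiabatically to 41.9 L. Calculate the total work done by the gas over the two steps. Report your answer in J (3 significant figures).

Step 1 (isothermal): W = P₁V₁ ln(V₂/V₁) = (11955) ln(19.9/9.88) = 8371 J.
After step 1: P = 600.7 kPa, V = 19.9 L, T = 324 K.
Step 2 (adiabatic): W = (P₁V₁ − P₂V₂)/(γ−1) = (11955 − 8876)/0.4 = 7698 J.
W_total = 8371 + 7698 = 16069 J.

W_total ≈ 16100 J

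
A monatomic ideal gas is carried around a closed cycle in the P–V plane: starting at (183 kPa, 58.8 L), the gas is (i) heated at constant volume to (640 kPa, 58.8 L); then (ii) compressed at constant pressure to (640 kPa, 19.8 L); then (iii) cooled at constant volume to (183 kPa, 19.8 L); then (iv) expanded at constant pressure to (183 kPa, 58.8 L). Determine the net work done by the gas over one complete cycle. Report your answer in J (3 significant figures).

Constant-volume legs do no work.
W(ii) = (640)(19.8 − 58.8) = -24960 J; W(iv) = (183)(58.8 − 19.8) = 7137 J.
W_net = -24960 + 7137 = -17823 J (the counter-clockwise enclosed area).

W_net ≈ -17800 J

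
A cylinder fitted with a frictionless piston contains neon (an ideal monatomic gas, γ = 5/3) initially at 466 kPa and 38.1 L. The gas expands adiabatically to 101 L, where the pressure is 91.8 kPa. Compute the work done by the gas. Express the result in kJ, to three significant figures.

W ≈ 12.7 kJ

Adiabatic: W = (P₁V₁ − P₂V₂)/(γ − 1) with γ = 5/3.
P₁V₁ = 17755 J, P₂V₂ = 9272 J.
W = (17755 − 9272) / 0.6667 = 12724 J.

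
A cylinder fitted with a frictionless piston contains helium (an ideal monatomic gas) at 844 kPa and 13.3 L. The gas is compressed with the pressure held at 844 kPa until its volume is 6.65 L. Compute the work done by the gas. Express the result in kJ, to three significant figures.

Isobaric: W = P ΔV.
W = (844 kPa)(6.65 − 13.3 L) = (844)(-6.65) = -5613 J.

W ≈ -5.61 kJ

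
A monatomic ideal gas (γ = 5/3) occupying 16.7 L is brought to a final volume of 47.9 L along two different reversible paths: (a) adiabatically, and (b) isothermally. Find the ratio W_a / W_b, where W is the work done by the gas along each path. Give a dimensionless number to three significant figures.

Path (a) adiabatic: W = P₁V₁(1 − (V₁/V₂)^(γ−1))/(γ−1) → W_a/(P₁V₁) = 0.757.
Path (b) isothermal: W = P₁V₁ ln(V₂/V₁) → W_b/(P₁V₁) = 1.054.
W_a / W_b = 0.757 / 1.054 = 0.7184.

W_a / W_b ≈ 0.718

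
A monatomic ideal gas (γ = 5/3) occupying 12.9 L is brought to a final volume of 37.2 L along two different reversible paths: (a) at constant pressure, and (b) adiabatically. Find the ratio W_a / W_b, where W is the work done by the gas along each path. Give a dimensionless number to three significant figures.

Path (a) isobaric: W = P₁(V₂ − V₁) → W_a/(P₁V₁) = 1.884.
Path (b) adiabatic: W = P₁V₁(1 − (V₁/V₂)^(γ−1))/(γ−1) → W_b/(P₁V₁) = 0.7596.
W_a / W_b = 1.884 / 0.7596 = 2.48.

W_a / W_b ≈ 2.48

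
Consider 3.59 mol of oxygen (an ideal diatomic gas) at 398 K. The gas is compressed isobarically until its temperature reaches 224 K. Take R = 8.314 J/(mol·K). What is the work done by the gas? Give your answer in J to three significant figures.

Isobaric: W = P ΔV = nR ΔT.
W = (3.59)(8.314)(224 − 398) = -5193 J.

W ≈ -5190 J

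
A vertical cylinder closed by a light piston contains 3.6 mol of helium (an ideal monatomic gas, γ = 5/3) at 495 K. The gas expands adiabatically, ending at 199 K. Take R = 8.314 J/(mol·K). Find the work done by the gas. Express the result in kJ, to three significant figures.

Adiabatic ⇒ Q = 0, so W_by = −ΔU = nCᵥ(T₁ − T₂).
Cᵥ = 3R/2 = 12.47 J/(mol·K).
W = (3.6)(12.47)(495 − 199) = 13289 J.

W ≈ 13.3 kJ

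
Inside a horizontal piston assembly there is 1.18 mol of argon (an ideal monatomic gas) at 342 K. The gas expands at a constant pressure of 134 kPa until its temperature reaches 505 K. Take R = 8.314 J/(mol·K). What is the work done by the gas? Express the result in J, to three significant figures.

Isobaric: W = P ΔV = nR ΔT.
W = (1.18)(8.314)(505 − 342) = 1599 J.

W ≈ 1600 J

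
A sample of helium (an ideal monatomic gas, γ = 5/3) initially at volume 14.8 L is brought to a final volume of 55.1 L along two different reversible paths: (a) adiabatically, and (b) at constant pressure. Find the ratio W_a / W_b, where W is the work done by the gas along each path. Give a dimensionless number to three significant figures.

W_a / W_b ≈ 0.322

Path (a) adiabatic: W = P₁V₁(1 − (V₁/V₂)^(γ−1))/(γ−1) → W_a/(P₁V₁) = 0.8755.
Path (b) isobaric: W = P₁(V₂ − V₁) → W_b/(P₁V₁) = 2.723.
W_a / W_b = 0.8755 / 2.723 = 0.3215.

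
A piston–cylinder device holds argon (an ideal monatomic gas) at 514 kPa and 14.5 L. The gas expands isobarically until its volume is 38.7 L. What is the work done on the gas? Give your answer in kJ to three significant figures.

W ≈ -12.4 kJ

Isobaric: W = P ΔV.
W = (514 kPa)(38.7 − 14.5 L) = (514)(24.2) = 12439 J.
Work on gas = −W_by = -12439 J.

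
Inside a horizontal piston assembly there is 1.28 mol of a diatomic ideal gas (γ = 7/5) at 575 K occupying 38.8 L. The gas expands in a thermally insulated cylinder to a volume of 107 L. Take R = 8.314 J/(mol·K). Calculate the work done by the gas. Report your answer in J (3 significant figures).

W ≈ 5100 J

Adiabatic: TV^(γ−1) = const with γ = 7/5.
T₂ = T₁ (V₁/V₂)^(γ−1) = 575 × (38.8/107)^0.4 = 575 × 0.6665 = 383.2 K.
W_by = nCᵥ(T₁ − T₂) = (1.28)(20.79)(575 − 383.2) = 5102 J.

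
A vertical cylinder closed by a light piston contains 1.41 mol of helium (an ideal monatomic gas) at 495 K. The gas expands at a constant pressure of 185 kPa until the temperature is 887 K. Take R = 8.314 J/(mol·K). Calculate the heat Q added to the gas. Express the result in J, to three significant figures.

Isobaric: W = nRΔT = (1.41)(8.314)(392) = 4595 J.
ΔU = nCᵥΔT with Cᵥ = 3R/2: ΔU = (1.41)(12.47)(392) = 6893 J.
Q = ΔU + W = 6893 + 4595 = 11488 J.

Q ≈ 11500 J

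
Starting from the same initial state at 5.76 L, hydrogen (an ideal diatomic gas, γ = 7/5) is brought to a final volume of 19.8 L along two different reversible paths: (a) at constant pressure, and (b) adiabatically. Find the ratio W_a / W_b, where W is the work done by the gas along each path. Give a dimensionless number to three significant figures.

Path (a) isobaric: W = P₁(V₂ − V₁) → W_a/(P₁V₁) = 2.438.
Path (b) adiabatic: W = P₁V₁(1 − (V₁/V₂)^(γ−1))/(γ−1) → W_b/(P₁V₁) = 0.9744.
W_a / W_b = 2.438 / 0.9744 = 2.502.

W_a / W_b ≈ 2.50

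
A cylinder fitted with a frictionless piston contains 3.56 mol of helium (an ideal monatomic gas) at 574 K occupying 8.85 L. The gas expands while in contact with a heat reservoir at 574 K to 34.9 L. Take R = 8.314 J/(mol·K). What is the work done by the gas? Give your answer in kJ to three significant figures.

W ≈ 23.3 kJ

Isothermal: W = nRT ln(V₂/V₁).
W = (3.56)(8.314)(574) × ln(34.9/8.85)
  = 16989 × 1.372
W_by_gas = 23310 J.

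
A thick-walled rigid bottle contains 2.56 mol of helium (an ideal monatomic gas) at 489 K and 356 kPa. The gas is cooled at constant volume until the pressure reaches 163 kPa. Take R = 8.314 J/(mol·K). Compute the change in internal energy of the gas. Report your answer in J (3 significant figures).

ΔU ≈ -8460 J

Constant volume ⇒ W = 0, so Q = ΔU = nCᵥΔT with Cᵥ = 3R/2 = 12.47 J/(mol·K).
At constant V, T₂/T₁ = P₂/P₁ ⇒ ΔT = T₁(P₂/P₁ − 1) = 489·(163/356 − 1) = -265.1 K.
ΔU = (2.56)(12.47)(-265.1) = -8464 J.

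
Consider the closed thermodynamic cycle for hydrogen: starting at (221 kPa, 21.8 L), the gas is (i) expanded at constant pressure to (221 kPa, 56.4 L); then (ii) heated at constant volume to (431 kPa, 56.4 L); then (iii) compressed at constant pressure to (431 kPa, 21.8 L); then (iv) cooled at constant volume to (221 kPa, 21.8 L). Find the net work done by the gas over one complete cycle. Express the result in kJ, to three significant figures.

W_net ≈ -7.27 kJ

Constant-volume legs do no work.
W(i) = (221)(56.4 − 21.8) = 7647 J; W(iii) = (431)(21.8 − 56.4) = -14913 J.
W_net = 7647 − 14913 = -7266 J (the counter-clockwise enclosed area).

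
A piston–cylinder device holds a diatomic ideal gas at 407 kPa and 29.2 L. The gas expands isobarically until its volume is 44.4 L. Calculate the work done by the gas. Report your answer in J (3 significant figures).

Isobaric: W = P ΔV.
W = (407 kPa)(44.4 − 29.2 L) = (407)(15.2) = 6186 J.

W ≈ 6190 J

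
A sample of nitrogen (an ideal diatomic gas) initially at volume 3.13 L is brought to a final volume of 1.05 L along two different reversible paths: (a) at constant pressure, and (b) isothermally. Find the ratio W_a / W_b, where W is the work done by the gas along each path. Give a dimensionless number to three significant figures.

Path (a) isobaric: W = P₁(V₂ − V₁) → W_a/(P₁V₁) = -0.6645.
Path (b) isothermal: W = P₁V₁ ln(V₂/V₁) → W_b/(P₁V₁) = -1.092.
W_a / W_b = -0.6645 / -1.092 = 0.6084.

W_a / W_b ≈ 0.608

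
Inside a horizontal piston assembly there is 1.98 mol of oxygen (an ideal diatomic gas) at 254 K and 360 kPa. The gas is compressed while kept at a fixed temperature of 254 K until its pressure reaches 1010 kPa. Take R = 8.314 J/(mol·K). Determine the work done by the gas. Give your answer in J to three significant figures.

Isothermal process: W = nRT ln(V₂/V₁) = nRT ln(P₁/P₂).
W = (1.98)(8.314)(254) × ln(360/1010)
  = 4181 × ln(0.3564) = 4181 × -1.032
W_by_gas = -4313 J.

W ≈ -4310 J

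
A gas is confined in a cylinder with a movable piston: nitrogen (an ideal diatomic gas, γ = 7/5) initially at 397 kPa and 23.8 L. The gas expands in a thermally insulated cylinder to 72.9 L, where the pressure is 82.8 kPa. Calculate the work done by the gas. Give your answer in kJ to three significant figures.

W ≈ 8.53 kJ

Adiabatic: W = (P₁V₁ − P₂V₂)/(γ − 1) with γ = 7/5.
P₁V₁ = 9449 J, P₂V₂ = 6036 J.
W = (9449 − 6036) / 0.4 = 8531 J.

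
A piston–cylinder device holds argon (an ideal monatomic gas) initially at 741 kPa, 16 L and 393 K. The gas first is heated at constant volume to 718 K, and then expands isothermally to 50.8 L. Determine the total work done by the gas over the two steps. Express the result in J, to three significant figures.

Step 1 (isochoric): W = 0 (constant volume).
After step 1: P = 1354 kPa (V unchanged).
Step 2 (isothermal): W = P₁V₁ ln(V₂/V₁) = (21661) ln(50.8/16) = 25025 J.
W_total = 0 + 25025 = 25025 J.

W_total ≈ 25000 J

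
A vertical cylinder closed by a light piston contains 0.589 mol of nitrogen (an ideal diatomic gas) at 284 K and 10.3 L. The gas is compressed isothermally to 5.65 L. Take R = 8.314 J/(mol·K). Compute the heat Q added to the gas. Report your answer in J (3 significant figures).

Q ≈ -835 J

Isothermal ⇒ ΔU = 0, so Q = W = nRT ln(V₂/V₁).
Q = (0.589)(8.314)(284) ln(5.65/10.3) = 1391 × -0.6005 = -835.1 J.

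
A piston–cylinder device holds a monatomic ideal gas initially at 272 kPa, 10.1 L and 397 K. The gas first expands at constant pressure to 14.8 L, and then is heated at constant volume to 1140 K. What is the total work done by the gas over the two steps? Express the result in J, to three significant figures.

Step 1 (isobaric): W = PΔV = (272 kPa)(14.8 − 10.1 L) = 1278 J.
Step 2 (isochoric): W = 0 (constant volume).
W_total = 1278 + 0 = 1278 J.

W_total ≈ 1280 J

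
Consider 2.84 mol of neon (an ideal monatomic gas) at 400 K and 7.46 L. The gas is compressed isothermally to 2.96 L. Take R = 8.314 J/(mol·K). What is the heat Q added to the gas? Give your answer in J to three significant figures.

Q ≈ -8730 J

Isothermal ⇒ ΔU = 0, so Q = W = nRT ln(V₂/V₁).
Q = (2.84)(8.314)(400) ln(2.96/7.46) = 9445 × -0.9244 = -8730 J.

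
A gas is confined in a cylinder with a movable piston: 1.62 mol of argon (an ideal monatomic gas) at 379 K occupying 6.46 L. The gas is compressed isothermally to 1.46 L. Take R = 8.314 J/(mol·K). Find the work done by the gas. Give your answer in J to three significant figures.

W ≈ -7590 J

Isothermal: W = nRT ln(V₂/V₁).
W = (1.62)(8.314)(379) × ln(1.46/6.46)
  = 5105 × -1.487
W_by_gas = -7592 J.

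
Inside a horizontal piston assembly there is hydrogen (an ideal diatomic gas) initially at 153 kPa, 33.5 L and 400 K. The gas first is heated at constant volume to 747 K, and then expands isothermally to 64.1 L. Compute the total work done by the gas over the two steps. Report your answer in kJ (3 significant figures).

W_total ≈ 6.21 kJ

Step 1 (isochoric): W = 0 (constant volume).
After step 1: P = 285.7 kPa (V unchanged).
Step 2 (isothermal): W = P₁V₁ ln(V₂/V₁) = (9572) ln(64.1/33.5) = 6211 J.
W_total = 0 + 6211 = 6211 J.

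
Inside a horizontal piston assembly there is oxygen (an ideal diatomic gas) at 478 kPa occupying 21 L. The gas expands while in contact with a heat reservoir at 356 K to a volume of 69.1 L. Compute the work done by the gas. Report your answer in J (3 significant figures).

W ≈ 12000 J

Isothermal: W = nRT ln(V₂/V₁) = P₁V₁ ln(V₂/V₁).
P₁V₁ = (478 kPa)(21 L) = 10038 J.
W = 10038 × ln(69.1/21) = 10038 × 1.191
W_by_gas = 11956 J.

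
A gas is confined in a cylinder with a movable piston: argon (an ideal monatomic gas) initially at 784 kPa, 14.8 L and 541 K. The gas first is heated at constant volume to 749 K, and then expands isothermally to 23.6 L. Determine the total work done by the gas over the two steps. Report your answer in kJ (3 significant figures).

Step 1 (isochoric): W = 0 (constant volume).
After step 1: P = 1085 kPa (V unchanged).
Step 2 (isothermal): W = P₁V₁ ln(V₂/V₁) = (16064) ln(23.6/14.8) = 7496 J.
W_total = 0 + 7496 = 7496 J.

W_total ≈ 7.50 kJ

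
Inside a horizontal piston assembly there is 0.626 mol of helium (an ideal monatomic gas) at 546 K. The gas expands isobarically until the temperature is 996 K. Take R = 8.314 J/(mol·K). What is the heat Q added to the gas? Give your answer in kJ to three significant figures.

Q ≈ 5.86 kJ

Isobaric: W = nRΔT = (0.626)(8.314)(450) = 2342 J.
ΔU = nCᵥΔT with Cᵥ = 3R/2: ΔU = (0.626)(12.47)(450) = 3513 J.
Q = ΔU + W = 3513 + 2342 = 5855 J.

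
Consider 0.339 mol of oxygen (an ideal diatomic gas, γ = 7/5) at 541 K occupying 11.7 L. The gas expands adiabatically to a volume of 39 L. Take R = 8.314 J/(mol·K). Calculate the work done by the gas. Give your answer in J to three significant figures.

Adiabatic: TV^(γ−1) = const with γ = 7/5.
T₂ = T₁ (V₁/V₂)^(γ−1) = 541 × (11.7/39)^0.4 = 541 × 0.6178 = 334.2 K.
W_by = nCᵥ(T₁ − T₂) = (0.339)(20.79)(541 − 334.2) = 1457 J.

W ≈ 1460 J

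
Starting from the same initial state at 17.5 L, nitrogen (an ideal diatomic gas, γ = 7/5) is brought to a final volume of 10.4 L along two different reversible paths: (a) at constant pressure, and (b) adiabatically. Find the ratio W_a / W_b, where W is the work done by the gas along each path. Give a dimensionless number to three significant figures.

W_a / W_b ≈ 0.701

Path (a) isobaric: W = P₁(V₂ − V₁) → W_a/(P₁V₁) = -0.4057.
Path (b) adiabatic: W = P₁V₁(1 − (V₁/V₂)^(γ−1))/(γ−1) → W_b/(P₁V₁) = -0.5785.
W_a / W_b = -0.4057 / -0.5785 = 0.7013.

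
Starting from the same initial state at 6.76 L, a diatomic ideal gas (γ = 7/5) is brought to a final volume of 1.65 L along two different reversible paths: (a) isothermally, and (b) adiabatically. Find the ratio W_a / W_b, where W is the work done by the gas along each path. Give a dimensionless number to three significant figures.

W_a / W_b ≈ 0.744

Path (a) isothermal: W = P₁V₁ ln(V₂/V₁) → W_a/(P₁V₁) = -1.41.
Path (b) adiabatic: W = P₁V₁(1 − (V₁/V₂)^(γ−1))/(γ−1) → W_b/(P₁V₁) = -1.895.
W_a / W_b = -1.41 / -1.895 = 0.7443.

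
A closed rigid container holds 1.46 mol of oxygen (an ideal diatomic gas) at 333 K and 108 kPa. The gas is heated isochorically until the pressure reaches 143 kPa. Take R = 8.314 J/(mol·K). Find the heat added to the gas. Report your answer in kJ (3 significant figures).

Q ≈ 3.27 kJ

Constant volume ⇒ W = 0, so Q = ΔU = nCᵥΔT with Cᵥ = 5R/2 = 20.79 J/(mol·K).
At constant V, T₂/T₁ = P₂/P₁ ⇒ ΔT = T₁(P₂/P₁ − 1) = 333·(143/108 − 1) = 107.9 K.
ΔU = (1.46)(20.79)(107.9) = 3275 J.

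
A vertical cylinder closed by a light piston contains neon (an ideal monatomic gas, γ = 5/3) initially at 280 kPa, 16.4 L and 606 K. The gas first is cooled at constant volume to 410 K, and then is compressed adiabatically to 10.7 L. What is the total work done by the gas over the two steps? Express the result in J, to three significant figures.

Step 1 (isochoric): W = 0 (constant volume).
After step 1: P = 189.4 kPa (V unchanged).
Step 2 (adiabatic): W = (P₁V₁ − P₂V₂)/(γ−1) = (3107 − 4130)/0.667 = -1535 J.
W_total = 0 − 1535 = -1535 J.

W_total ≈ -1530 J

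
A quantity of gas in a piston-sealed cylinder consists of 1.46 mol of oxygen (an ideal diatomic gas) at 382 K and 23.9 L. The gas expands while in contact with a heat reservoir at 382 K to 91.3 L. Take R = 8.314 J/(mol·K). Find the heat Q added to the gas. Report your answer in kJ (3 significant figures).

Isothermal ⇒ ΔU = 0, so Q = W = nRT ln(V₂/V₁).
Q = (1.46)(8.314)(382) ln(91.3/23.9) = 4637 × 1.34 = 6215 J.

Q ≈ 6.21 kJ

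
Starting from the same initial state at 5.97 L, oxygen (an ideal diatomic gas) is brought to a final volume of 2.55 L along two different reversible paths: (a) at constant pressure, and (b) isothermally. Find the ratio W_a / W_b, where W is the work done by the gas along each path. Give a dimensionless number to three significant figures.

W_a / W_b ≈ 0.673

Path (a) isobaric: W = P₁(V₂ − V₁) → W_a/(P₁V₁) = -0.5729.
Path (b) isothermal: W = P₁V₁ ln(V₂/V₁) → W_b/(P₁V₁) = -0.8507.
W_a / W_b = -0.5729 / -0.8507 = 0.6734.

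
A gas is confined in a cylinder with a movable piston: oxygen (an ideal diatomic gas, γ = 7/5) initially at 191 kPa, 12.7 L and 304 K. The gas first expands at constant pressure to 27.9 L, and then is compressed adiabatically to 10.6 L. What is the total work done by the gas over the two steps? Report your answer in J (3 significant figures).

Step 1 (isobaric): W = PΔV = (191 kPa)(27.9 − 12.7 L) = 2903 J.
After step 1: P = 191 kPa, V = 27.9 L, T = 667.8 K.
Step 2 (adiabatic): W = (P₁V₁ − P₂V₂)/(γ−1) = (5329 − 7848)/0.4 = -6298 J.
W_total = 2903 − 6298 = -3394 J.

W_total ≈ -3390 J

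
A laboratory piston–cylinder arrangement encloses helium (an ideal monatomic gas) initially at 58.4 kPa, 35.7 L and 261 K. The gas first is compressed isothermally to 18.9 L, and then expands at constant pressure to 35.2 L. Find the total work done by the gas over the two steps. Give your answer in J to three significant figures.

Step 1 (isothermal): W = P₁V₁ ln(V₂/V₁) = (2085) ln(18.9/35.7) = -1326 J.
After step 1: P = 110.3 kPa, V = 18.9 L, T = 261 K.
Step 2 (isobaric): W = PΔV = (110.3 kPa)(35.2 − 18.9 L) = 1798 J.
W_total = -1326 + 1798 = 472.1 J.

W_total ≈ 472 J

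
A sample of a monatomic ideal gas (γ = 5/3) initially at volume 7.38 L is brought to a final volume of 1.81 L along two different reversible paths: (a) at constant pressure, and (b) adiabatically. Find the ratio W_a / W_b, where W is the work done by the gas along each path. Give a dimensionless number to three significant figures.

W_a / W_b ≈ 0.324

Path (a) isobaric: W = P₁(V₂ − V₁) → W_a/(P₁V₁) = -0.7547.
Path (b) adiabatic: W = P₁V₁(1 − (V₁/V₂)^(γ−1))/(γ−1) → W_b/(P₁V₁) = -2.328.
W_a / W_b = -0.7547 / -2.328 = 0.3242.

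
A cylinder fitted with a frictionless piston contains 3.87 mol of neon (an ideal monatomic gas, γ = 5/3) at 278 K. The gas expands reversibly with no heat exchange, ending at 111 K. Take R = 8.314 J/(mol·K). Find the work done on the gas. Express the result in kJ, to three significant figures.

Adiabatic ⇒ Q = 0, so W_by = −ΔU = nCᵥ(T₁ − T₂).
Cᵥ = 3R/2 = 12.47 J/(mol·K).
W = (3.87)(12.47)(278 − 111) = 8060 J.
Work on gas = −W_by = -8060 J.

W ≈ -8.06 kJ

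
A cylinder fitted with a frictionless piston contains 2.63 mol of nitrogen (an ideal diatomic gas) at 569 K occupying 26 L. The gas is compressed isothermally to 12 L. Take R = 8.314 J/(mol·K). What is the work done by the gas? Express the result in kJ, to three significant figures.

W ≈ -9.62 kJ

Isothermal: W = nRT ln(V₂/V₁).
W = (2.63)(8.314)(569) × ln(12/26)
  = 12442 × -0.7732
W_by_gas = -9620 J.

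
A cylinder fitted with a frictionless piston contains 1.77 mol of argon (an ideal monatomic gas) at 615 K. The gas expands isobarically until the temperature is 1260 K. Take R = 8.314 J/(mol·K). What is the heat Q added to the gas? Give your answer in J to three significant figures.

Isobaric: W = nRΔT = (1.77)(8.314)(645) = 9492 J.
ΔU = nCᵥΔT with Cᵥ = 3R/2: ΔU = (1.77)(12.47)(645) = 14238 J.
Q = ΔU + W = 14238 + 9492 = 23729 J.

Q ≈ 23700 J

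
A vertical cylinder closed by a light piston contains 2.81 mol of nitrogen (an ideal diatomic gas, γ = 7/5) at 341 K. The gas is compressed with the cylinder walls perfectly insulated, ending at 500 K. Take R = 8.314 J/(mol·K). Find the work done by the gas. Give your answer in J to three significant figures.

Adiabatic ⇒ Q = 0, so W_by = −ΔU = nCᵥ(T₁ − T₂).
Cᵥ = 5R/2 = 20.79 J/(mol·K).
W = (2.81)(20.79)(341 − 500) = -9287 J.

W ≈ -9290 J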